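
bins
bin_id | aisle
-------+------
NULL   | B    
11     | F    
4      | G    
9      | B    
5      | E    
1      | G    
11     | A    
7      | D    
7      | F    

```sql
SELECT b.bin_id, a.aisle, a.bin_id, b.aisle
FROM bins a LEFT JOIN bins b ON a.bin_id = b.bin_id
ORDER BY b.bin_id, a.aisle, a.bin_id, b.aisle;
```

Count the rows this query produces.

LEFT JOIN keeps every row from `bins a`; unmatched rows get NULL for `bins b`'s columns.
Matching on a.bin_id = b.bin_id. A NULL in a compared column never satisfies the condition.
Matched pairs: 12; unmatched a rows kept: 1.
Total: 12 matched + 1 padded = 13 rows.

13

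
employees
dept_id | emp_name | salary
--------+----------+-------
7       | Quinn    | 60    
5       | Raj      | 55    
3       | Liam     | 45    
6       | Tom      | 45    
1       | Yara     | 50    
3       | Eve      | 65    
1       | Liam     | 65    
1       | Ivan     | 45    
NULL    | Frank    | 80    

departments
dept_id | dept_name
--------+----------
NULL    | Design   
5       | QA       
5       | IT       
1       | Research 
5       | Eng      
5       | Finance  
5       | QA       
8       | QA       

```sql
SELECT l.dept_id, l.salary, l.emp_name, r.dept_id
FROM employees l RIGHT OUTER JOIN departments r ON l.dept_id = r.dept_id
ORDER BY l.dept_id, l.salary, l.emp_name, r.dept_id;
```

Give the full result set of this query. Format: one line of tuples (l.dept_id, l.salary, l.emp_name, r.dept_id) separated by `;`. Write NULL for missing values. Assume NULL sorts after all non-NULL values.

(1, 45, Ivan, 1); (1, 50, Yara, 1); (1, 65, Liam, 1); (5, 55, Raj, 5); (5, 55, Raj, 5); (5, 55, Raj, 5); (5, 55, Raj, 5); (5, 55, Raj, 5); (NULL, NULL, NULL, 8); (NULL, NULL, NULL, NULL)

RIGHT JOIN keeps every row from `departments`; unmatched rows get NULL for `employees`'s columns.
Matching on l.dept_id = r.dept_id. A NULL in a compared column never satisfies the condition.
Matched pairs: 8; unmatched r rows kept: 2.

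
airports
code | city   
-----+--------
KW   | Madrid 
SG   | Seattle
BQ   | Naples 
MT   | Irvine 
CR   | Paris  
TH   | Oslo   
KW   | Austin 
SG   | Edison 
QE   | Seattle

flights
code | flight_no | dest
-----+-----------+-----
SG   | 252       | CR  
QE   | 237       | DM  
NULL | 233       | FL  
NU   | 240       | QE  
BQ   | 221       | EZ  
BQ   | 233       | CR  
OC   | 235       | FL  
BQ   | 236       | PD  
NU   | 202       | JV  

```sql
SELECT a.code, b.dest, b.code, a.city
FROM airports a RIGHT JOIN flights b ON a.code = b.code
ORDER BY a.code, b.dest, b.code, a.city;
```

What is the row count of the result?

RIGHT JOIN keeps every row from `flights`; unmatched rows get NULL for `airports`'s columns.
Matching on a.code = b.code. A NULL in a compared column never satisfies the condition.
- code=KW: no matching b row.
- code=SG: 1 matching b row(s), so 1 row(s) emitted.
- code=BQ: 3 matching b row(s), so 3 row(s) emitted.
- code=MT: no matching b row.
- code=CR: no matching b row.
- code=TH: no matching b row.
- code=KW: no matching b row.
- code=SG: 1 matching b row(s), so 1 row(s) emitted.
- code=QE: 1 matching b row(s), so 1 row(s) emitted.
- 4 b row(s) had no a match → kept, a columns NULL.
Total: 6 matched + 4 padded = 10 rows.

10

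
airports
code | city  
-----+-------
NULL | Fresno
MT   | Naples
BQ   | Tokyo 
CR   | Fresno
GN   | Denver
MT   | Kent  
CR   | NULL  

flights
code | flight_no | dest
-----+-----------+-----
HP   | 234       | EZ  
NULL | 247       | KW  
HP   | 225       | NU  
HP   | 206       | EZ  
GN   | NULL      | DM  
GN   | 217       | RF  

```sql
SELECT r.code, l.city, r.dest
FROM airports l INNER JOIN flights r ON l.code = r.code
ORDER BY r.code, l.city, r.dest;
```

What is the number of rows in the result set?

INNER JOIN keeps only pairs where the ON condition holds.
Matching on l.code = r.code. A NULL in a compared column never satisfies the condition.
- l[0] code=NULL → no match; dropped.
- l[1] code=MT → no match; dropped.
- l[2] code=BQ → no match; dropped.
- l[3] code=CR → no match; dropped.
- l[4] code=GN → 2 match(es) in r → 2 row(s).
- l[5] code=MT → no match; dropped.
- l[6] code=CR → no match; dropped.
Total: 2 rows.

2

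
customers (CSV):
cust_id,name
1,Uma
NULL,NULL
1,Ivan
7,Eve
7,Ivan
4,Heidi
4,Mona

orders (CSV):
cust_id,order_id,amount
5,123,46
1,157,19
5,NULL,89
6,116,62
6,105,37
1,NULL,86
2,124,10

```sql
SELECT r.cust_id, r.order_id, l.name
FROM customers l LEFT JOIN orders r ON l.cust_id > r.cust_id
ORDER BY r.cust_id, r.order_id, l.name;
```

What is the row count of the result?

LEFT JOIN keeps every row from `customers`; unmatched rows get NULL for `orders`'s columns.
Matching on l.cust_id > r.cust_id. A NULL in a compared column never satisfies the condition.
Matched pairs: 20; unmatched l rows kept: 3.
Total: 20 matched + 3 padded = 23 rows.

23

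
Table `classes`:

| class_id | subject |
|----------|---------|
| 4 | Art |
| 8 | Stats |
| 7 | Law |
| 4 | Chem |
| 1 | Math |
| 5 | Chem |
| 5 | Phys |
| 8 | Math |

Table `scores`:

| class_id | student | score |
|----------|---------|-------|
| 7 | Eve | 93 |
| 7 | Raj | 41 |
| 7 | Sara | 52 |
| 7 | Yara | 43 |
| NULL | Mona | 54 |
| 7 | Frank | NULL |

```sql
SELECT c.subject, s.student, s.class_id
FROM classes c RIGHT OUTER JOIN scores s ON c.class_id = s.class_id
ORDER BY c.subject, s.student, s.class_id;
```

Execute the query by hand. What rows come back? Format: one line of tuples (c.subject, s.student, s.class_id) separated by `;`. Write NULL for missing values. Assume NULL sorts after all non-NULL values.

RIGHT JOIN keeps every row from `scores`; unmatched rows get NULL for `classes`'s columns.
Matching on c.class_id = s.class_id. A NULL in a compared column never satisfies the condition.
- c (class_id=4) has no partner in s.
- c (class_id=8) has no partner in s.
- c (class_id=7) pairs with 5 row(s) of s.
- c (class_id=4) has no partner in s.
- c (class_id=1) has no partner in s.
- c (class_id=5) has no partner in s.
- c (class_id=5) has no partner in s.
- c (class_id=8) has no partner in s.
- 1 s row(s) had no c match → kept, c columns NULL.
After projecting and ordering:
c.subject | s.student | s.class_id
Law | Eve | 7
Law | Frank | 7
Law | Raj | 7
Law | Sara | 7
Law | Yara | 7
NULL | Mona | NULL

(Law, Eve, 7); (Law, Frank, 7); (Law, Raj, 7); (Law, Sara, 7); (Law, Yara, 7); (NULL, Mona, NULL)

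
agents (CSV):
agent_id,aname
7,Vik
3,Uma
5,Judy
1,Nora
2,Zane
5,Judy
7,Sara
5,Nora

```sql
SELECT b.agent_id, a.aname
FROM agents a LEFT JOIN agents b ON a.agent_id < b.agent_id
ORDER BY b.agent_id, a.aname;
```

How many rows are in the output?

26

LEFT JOIN keeps every row from `agents a`; unmatched rows get NULL for `agents b`'s columns.
Matching on a.agent_id < b.agent_id.
Matched pairs: 24; unmatched a rows kept: 2.
Total: 24 matched + 2 padded = 26 rows.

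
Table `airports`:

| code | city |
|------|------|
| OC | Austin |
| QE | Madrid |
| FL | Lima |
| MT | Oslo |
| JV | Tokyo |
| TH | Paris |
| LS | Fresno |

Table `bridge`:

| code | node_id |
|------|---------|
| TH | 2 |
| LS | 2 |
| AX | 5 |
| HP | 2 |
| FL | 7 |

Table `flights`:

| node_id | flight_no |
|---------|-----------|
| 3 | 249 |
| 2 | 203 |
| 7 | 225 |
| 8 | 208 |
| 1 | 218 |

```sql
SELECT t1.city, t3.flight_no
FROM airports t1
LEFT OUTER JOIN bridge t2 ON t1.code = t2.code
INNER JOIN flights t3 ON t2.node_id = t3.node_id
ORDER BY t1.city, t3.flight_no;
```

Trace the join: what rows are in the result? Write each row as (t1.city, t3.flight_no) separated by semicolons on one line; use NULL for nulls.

Step 1 — t1 LEFT JOIN t2 on code → 7 row(s).
Then INNER JOIN `flights t3` on node_id: keep only rows whose t2.node_id appears in t3.

(Fresno, 203); (Lima, 225); (Paris, 203)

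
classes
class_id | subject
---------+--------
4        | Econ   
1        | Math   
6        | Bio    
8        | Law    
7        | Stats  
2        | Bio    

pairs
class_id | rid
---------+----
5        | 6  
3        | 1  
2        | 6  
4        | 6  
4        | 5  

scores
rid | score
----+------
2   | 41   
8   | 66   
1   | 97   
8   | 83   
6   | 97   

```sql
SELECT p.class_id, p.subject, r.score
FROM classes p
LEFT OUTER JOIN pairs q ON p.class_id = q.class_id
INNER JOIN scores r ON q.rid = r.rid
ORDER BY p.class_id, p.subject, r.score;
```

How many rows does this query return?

2

Evaluate left to right. First `classes p LEFT JOIN pairs q` on class_id: 7 row(s).
Then INNER JOIN `scores r` on rid: keep only rows whose q.rid appears in r.
Result: 2 row(s).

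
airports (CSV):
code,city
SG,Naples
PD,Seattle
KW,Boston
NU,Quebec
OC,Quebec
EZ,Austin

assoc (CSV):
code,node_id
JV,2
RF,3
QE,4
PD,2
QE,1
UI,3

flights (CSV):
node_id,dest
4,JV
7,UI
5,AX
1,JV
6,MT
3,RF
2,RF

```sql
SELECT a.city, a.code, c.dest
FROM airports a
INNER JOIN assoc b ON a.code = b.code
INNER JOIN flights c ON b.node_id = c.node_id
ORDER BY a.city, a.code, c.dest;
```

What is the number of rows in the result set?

Evaluate left to right. First `airports a INNER JOIN assoc b` on code: 1 row(s).
Then INNER JOIN `flights c` on node_id: keep only rows whose b.node_id appears in c.
Result: 1 row(s).

1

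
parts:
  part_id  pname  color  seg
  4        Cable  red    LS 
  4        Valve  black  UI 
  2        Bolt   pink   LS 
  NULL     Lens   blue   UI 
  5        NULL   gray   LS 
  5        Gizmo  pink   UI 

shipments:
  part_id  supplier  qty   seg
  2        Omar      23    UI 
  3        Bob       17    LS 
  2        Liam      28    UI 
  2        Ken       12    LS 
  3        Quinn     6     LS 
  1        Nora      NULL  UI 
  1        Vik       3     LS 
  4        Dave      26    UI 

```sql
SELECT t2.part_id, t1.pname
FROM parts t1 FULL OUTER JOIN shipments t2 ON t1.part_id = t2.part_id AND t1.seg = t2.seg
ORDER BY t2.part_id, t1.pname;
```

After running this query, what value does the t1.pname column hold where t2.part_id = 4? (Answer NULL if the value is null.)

FULL OUTER JOIN keeps every row from both sides; unmatched rows get NULL for the other side's columns.
Matching on t1.part_id = t2.part_id AND t1.seg = t2.seg. A NULL in a compared column never satisfies the condition.
- t1 (part_id=4, seg=LS) has no partner → padded with NULL.
- t1 (part_id=4, seg=UI) pairs with 1 row(s) of t2.
- t1 (part_id=2, seg=LS) pairs with 1 row(s) of t2.
- t1 (part_id=NULL, seg=UI) has no partner → padded with NULL.
- t1 (part_id=5, seg=LS) has no partner → padded with NULL.
- t1 (part_id=5, seg=UI) has no partner → padded with NULL.
- plus 6 unmatched t2 row(s), each kept with NULL t1 columns.

Valve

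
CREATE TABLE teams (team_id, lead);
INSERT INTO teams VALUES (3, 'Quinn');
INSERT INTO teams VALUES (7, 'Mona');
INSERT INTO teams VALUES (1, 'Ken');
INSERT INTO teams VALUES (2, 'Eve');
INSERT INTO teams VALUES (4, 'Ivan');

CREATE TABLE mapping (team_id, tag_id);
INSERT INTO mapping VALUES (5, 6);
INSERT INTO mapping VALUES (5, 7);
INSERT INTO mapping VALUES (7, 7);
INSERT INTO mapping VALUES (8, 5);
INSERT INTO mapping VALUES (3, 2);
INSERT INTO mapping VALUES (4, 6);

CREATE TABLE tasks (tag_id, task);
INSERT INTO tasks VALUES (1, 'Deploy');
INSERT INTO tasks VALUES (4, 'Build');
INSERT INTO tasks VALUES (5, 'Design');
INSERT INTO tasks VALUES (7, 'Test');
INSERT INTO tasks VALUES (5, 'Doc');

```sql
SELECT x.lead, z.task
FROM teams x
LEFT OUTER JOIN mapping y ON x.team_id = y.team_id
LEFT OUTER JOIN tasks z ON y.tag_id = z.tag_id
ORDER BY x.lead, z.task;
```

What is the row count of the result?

Step 1 — x LEFT JOIN y on team_id → 5 row(s).
Then LEFT JOIN `tasks z` on tag_id: each of those 5 rows is kept; rows whose y.tag_id has no match in z get NULL for z's columns.
Result: 5 row(s).

5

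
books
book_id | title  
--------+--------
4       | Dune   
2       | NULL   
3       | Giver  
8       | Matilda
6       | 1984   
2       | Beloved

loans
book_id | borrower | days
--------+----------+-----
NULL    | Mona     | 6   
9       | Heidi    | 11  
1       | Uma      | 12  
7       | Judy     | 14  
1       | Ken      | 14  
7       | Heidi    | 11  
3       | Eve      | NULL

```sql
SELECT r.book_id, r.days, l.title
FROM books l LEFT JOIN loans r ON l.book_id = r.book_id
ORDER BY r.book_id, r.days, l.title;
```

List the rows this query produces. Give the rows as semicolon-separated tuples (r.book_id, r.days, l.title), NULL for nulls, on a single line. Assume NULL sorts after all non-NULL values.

(3, NULL, Giver); (NULL, NULL, 1984); (NULL, NULL, Beloved); (NULL, NULL, Dune); (NULL, NULL, Matilda); (NULL, NULL, NULL)

LEFT JOIN keeps every row from `books`; unmatched rows get NULL for `loans`'s columns.
Matching on l.book_id = r.book_id. A NULL in a compared column never satisfies the condition.
Matched pairs: 1; unmatched l rows kept: 5.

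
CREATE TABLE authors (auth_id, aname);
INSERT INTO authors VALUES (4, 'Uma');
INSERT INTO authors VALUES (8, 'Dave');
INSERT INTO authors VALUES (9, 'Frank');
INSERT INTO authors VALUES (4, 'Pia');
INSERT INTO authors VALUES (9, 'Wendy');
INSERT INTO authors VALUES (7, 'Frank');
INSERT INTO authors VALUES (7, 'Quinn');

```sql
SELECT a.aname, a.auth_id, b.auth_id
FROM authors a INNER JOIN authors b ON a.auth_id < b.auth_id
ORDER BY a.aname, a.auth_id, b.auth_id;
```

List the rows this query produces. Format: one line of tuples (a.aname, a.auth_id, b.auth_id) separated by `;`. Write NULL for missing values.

INNER JOIN keeps only pairs where the ON condition holds.
Matching on a.auth_id < b.auth_id.
Matched pairs: 18.

(Dave, 8, 9); (Dave, 8, 9); (Frank, 7, 8); (Frank, 7, 9); (Frank, 7, 9); (Pia, 4, 7); (Pia, 4, 7); (Pia, 4, 8); (Pia, 4, 9); (Pia, 4, 9); (Quinn, 7, 8); (Quinn, 7, 9); (Quinn, 7, 9); (Uma, 4, 7); (Uma, 4, 7); (Uma, 4, 8); (Uma, 4, 9); (Uma, 4, 9)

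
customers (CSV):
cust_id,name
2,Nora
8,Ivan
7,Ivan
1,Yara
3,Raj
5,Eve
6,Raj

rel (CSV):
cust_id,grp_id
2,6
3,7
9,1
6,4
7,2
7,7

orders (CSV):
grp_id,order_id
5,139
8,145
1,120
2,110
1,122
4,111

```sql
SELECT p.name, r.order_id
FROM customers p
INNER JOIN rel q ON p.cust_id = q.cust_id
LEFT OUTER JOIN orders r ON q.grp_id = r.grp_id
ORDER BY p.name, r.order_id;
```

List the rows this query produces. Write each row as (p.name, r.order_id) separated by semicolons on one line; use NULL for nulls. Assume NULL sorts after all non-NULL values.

(Ivan, 110); (Ivan, NULL); (Nora, NULL); (Raj, 111); (Raj, NULL)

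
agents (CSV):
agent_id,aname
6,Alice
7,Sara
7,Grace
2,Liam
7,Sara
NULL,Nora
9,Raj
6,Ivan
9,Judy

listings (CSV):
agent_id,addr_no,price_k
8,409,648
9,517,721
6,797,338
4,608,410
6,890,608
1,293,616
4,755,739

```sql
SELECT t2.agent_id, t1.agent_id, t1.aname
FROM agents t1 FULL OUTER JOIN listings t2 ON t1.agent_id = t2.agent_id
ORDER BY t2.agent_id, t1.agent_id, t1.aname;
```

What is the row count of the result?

15

FULL OUTER JOIN keeps every row from both sides; unmatched rows get NULL for the other side's columns.
Matching on t1.agent_id = t2.agent_id. A NULL in a compared column never satisfies the condition.
Matched pairs: 6; unmatched t1 rows kept: 5; unmatched t2 rows kept: 4.
Total: 6 matched + 9 padded = 15 rows.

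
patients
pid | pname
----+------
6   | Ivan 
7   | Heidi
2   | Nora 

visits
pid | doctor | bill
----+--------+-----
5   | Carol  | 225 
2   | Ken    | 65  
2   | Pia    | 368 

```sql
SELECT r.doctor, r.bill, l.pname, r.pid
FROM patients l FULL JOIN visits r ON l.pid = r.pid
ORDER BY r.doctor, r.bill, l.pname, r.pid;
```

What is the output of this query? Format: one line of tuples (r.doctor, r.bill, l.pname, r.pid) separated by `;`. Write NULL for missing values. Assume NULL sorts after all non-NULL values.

FULL OUTER JOIN keeps every row from both sides; unmatched rows get NULL for the other side's columns.
Matching on l.pid = r.pid.
- pid=6: no r row matches, row kept with r columns NULL.
- pid=7: no r row matches, row kept with r columns NULL.
- pid=2: 2 matching r row(s), so 2 row(s) emitted.
- plus 1 unmatched r row(s), each kept with NULL l columns.
After projecting and ordering:
r.doctor | r.bill | l.pname | r.pid
Carol | 225 | NULL | 5
Ken | 65 | Nora | 2
Pia | 368 | Nora | 2
NULL | NULL | Heidi | NULL
NULL | NULL | Ivan | NULL

(Carol, 225, NULL, 5); (Ken, 65, Nora, 2); (Pia, 368, Nora, 2); (NULL, NULL, Heidi, NULL); (NULL, NULL, Ivan, NULL)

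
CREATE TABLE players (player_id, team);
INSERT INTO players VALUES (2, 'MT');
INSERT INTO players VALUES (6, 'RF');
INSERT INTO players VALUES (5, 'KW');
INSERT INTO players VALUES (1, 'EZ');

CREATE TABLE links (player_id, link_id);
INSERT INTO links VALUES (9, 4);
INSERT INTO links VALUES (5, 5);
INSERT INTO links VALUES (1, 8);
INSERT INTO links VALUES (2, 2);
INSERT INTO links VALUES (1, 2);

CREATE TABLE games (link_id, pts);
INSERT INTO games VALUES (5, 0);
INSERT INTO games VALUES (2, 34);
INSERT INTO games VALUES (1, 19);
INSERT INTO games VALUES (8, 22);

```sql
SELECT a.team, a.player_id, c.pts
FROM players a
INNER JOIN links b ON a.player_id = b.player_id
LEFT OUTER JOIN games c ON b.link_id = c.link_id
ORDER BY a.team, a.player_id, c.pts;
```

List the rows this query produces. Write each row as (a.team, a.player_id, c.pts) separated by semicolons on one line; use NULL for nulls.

(EZ, 1, 22); (EZ, 1, 34); (KW, 5, 0); (MT, 2, 34)

Evaluate left to right. First `players a INNER JOIN links b` on player_id: 4 row(s).
Then LEFT JOIN `games c` on link_id: each of those 4 rows is kept; rows whose b.link_id has no match in c get NULL for c's columns.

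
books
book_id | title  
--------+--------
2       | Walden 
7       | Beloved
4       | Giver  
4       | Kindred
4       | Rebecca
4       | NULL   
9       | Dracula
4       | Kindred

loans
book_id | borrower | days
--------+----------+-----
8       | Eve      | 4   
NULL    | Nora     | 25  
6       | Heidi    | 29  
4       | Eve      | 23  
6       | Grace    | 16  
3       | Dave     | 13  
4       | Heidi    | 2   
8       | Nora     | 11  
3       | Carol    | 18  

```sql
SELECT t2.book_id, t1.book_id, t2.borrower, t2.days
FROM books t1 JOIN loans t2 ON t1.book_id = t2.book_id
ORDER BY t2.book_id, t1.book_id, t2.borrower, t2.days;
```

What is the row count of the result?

10

INNER JOIN keeps only pairs where the ON condition holds.
Matching on t1.book_id = t2.book_id. A NULL in a compared column never satisfies the condition.
- t1 row (book_id=2): no match → dropped.
- t1 row (book_id=7): no match → dropped.
- t1 row (book_id=4): matches 2 t2 row(s) → 2 output row(s).
- t1 row (book_id=4): matches 2 t2 row(s) → 2 output row(s).
- t1 row (book_id=4): matches 2 t2 row(s) → 2 output row(s).
- t1 row (book_id=4): matches 2 t2 row(s) → 2 output row(s).
- t1 row (book_id=9): no match → dropped.
- t1 row (book_id=4): matches 2 t2 row(s) → 2 output row(s).
Total: 10 rows.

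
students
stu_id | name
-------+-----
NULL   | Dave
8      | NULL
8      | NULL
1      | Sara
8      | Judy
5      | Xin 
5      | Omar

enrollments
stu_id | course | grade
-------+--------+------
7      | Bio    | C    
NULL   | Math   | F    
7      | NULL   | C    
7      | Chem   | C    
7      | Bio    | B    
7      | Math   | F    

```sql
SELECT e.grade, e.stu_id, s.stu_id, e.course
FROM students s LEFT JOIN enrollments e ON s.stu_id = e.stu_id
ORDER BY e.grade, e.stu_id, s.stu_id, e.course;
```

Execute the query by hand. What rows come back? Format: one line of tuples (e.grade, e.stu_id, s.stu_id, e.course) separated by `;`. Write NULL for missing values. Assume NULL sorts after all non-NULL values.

(NULL, NULL, 1, NULL); (NULL, NULL, 5, NULL); (NULL, NULL, 5, NULL); (NULL, NULL, 8, NULL); (NULL, NULL, 8, NULL); (NULL, NULL, 8, NULL); (NULL, NULL, NULL, NULL)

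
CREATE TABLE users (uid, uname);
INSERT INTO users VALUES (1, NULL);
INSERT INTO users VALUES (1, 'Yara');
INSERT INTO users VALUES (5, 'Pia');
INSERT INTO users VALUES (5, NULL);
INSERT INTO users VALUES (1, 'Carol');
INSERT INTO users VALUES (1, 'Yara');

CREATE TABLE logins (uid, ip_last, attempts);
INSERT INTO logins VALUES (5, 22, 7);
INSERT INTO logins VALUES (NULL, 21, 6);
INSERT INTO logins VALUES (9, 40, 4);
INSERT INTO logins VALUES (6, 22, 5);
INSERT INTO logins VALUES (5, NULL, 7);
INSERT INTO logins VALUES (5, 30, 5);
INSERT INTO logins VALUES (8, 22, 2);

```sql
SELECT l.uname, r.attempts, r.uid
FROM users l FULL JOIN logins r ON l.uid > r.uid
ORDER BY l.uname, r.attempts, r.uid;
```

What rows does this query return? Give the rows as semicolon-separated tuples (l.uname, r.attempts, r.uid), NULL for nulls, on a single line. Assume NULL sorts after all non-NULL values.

(Carol, NULL, NULL); (Pia, NULL, NULL); (Yara, NULL, NULL); (Yara, NULL, NULL); (NULL, 2, 8); (NULL, 4, 9); (NULL, 5, 5); (NULL, 5, 6); (NULL, 6, NULL); (NULL, 7, 5); (NULL, 7, 5); (NULL, NULL, NULL); (NULL, NULL, NULL)

FULL OUTER JOIN keeps every row from both sides; unmatched rows get NULL for the other side's columns.
Matching on l.uid > r.uid. A NULL in a compared column never satisfies the condition.
Matched pairs: 0; unmatched l rows kept: 6; unmatched r rows kept: 7.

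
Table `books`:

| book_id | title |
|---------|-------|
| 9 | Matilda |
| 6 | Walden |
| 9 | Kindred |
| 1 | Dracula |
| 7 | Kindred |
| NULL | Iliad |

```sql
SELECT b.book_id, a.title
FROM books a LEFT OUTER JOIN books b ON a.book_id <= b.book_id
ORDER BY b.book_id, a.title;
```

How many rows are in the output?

LEFT JOIN keeps every row from `books a`; unmatched rows get NULL for `books b`'s columns.
Matching on a.book_id <= b.book_id. A NULL in a compared column never satisfies the condition.
- a (book_id=9) pairs with 2 row(s) of b.
- a (book_id=6) pairs with 4 row(s) of b.
- a (book_id=9) pairs with 2 row(s) of b.
- a (book_id=1) pairs with 5 row(s) of b.
- a (book_id=7) pairs with 3 row(s) of b.
- a (book_id=NULL) has no partner → padded with NULL.
Total: 16 matched + 1 padded = 17 rows.

17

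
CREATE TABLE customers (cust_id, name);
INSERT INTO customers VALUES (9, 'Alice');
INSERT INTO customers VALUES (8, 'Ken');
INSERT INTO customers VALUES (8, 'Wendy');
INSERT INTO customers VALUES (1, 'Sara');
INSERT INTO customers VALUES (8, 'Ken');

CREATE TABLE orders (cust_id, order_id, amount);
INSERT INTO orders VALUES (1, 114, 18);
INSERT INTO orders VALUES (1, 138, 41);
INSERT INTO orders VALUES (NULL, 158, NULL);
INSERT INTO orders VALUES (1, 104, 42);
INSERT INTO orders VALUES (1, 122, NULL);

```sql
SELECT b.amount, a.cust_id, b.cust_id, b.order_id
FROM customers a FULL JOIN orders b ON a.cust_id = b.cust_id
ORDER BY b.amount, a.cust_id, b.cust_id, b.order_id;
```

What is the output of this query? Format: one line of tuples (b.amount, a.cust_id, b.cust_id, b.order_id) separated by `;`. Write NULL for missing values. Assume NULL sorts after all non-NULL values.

(18, 1, 1, 114); (41, 1, 1, 138); (42, 1, 1, 104); (NULL, 1, 1, 122); (NULL, 8, NULL, NULL); (NULL, 8, NULL, NULL); (NULL, 8, NULL, NULL); (NULL, 9, NULL, NULL); (NULL, NULL, NULL, 158)

FULL OUTER JOIN keeps every row from both sides; unmatched rows get NULL for the other side's columns.
Matching on a.cust_id = b.cust_id. A NULL in a compared column never satisfies the condition.
Matched pairs: 4; unmatched a rows kept: 4; unmatched b rows kept: 1.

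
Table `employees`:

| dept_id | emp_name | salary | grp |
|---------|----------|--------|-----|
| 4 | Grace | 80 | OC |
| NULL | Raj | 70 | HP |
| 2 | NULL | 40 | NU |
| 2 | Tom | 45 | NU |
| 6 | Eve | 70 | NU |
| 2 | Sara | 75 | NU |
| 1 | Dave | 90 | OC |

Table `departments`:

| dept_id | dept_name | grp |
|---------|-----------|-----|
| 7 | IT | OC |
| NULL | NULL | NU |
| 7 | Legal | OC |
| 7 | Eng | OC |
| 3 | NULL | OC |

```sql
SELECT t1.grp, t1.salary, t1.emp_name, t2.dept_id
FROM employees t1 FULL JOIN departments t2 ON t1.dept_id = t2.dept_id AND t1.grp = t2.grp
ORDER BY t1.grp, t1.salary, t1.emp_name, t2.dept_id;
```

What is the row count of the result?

12

FULL OUTER JOIN keeps every row from both sides; unmatched rows get NULL for the other side's columns.
Matching on t1.dept_id = t2.dept_id AND t1.grp = t2.grp. A NULL in a compared column never satisfies the condition.
- t1 (dept_id=4, grp=OC) has no partner → padded with NULL.
- t1 (dept_id=NULL, grp=HP) has no partner → padded with NULL.
- t1 (dept_id=2, grp=NU) has no partner → padded with NULL.
- t1 (dept_id=2, grp=NU) has no partner → padded with NULL.
- t1 (dept_id=6, grp=NU) has no partner → padded with NULL.
- t1 (dept_id=2, grp=NU) has no partner → padded with NULL.
- t1 (dept_id=1, grp=OC) has no partner → padded with NULL.
- 5 row(s) from t2 found no t1 partner → padded with NULL.
Total: 0 matched + 12 padded = 12 rows.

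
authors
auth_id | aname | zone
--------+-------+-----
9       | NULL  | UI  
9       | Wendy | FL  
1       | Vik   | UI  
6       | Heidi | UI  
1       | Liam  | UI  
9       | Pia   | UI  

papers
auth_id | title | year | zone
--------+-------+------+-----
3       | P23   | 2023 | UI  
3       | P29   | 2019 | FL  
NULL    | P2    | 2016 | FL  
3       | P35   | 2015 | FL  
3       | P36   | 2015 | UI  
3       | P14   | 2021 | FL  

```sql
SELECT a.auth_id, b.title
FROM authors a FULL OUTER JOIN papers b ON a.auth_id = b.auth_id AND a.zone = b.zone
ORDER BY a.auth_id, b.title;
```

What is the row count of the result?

12

FULL OUTER JOIN keeps every row from both sides; unmatched rows get NULL for the other side's columns.
Matching on a.auth_id = b.auth_id AND a.zone = b.zone. A NULL in a compared column never satisfies the condition.
Matched pairs: 0; unmatched a rows kept: 6; unmatched b rows kept: 6.
Total: 0 matched + 12 padded = 12 rows.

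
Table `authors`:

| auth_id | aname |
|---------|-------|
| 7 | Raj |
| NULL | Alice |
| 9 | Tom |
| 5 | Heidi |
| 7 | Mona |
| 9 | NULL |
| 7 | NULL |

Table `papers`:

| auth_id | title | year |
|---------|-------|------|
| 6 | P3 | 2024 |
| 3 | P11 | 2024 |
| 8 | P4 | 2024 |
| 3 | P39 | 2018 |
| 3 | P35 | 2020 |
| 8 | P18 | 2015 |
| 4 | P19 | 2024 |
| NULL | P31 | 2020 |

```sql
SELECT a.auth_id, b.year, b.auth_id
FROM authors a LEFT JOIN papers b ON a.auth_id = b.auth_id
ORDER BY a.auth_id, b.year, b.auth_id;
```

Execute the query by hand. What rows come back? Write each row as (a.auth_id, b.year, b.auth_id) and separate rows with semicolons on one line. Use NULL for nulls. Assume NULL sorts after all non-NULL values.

(5, NULL, NULL); (7, NULL, NULL); (7, NULL, NULL); (7, NULL, NULL); (9, NULL, NULL); (9, NULL, NULL); (NULL, NULL, NULL)

LEFT JOIN keeps every row from `authors`; unmatched rows get NULL for `papers`'s columns.
Matching on a.auth_id = b.auth_id. A NULL in a compared column never satisfies the condition.
- a row (auth_id=7): no match → kept, b columns NULL.
- a row (auth_id=NULL): no match → kept, b columns NULL.
- a row (auth_id=9): no match → kept, b columns NULL.
- a row (auth_id=5): no match → kept, b columns NULL.
- a row (auth_id=7): no match → kept, b columns NULL.
- a row (auth_id=9): no match → kept, b columns NULL.
- a row (auth_id=7): no match → kept, b columns NULL.
After projecting and ordering:
a.auth_id | b.year | b.auth_id
5 | NULL | NULL
7 | NULL | NULL
7 | NULL | NULL
7 | NULL | NULL
9 | NULL | NULL
9 | NULL | NULL
NULL | NULL | NULL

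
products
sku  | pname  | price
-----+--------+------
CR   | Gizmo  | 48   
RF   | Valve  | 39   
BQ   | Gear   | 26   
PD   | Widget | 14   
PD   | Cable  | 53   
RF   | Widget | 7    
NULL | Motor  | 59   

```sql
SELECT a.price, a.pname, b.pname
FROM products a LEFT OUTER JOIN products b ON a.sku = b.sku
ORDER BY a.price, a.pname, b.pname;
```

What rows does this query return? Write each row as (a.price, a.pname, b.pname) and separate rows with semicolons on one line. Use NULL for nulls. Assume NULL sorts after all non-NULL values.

(7, Widget, Valve); (7, Widget, Widget); (14, Widget, Cable); (14, Widget, Widget); (26, Gear, Gear); (39, Valve, Valve); (39, Valve, Widget); (48, Gizmo, Gizmo); (53, Cable, Cable); (53, Cable, Widget); (59, Motor, NULL)

LEFT JOIN keeps every row from `products a`; unmatched rows get NULL for `products b`'s columns.
Matching on a.sku = b.sku. A NULL in a compared column never satisfies the condition.
- a row (sku=CR): matches 1 b row(s) → 1 output row(s).
- a row (sku=RF): matches 2 b row(s) → 2 output row(s).
- a row (sku=BQ): matches 1 b row(s) → 1 output row(s).
- a row (sku=PD): matches 2 b row(s) → 2 output row(s).
- a row (sku=PD): matches 2 b row(s) → 2 output row(s).
- a row (sku=RF): matches 2 b row(s) → 2 output row(s).
- a row (sku=NULL): no match → kept, b columns NULL.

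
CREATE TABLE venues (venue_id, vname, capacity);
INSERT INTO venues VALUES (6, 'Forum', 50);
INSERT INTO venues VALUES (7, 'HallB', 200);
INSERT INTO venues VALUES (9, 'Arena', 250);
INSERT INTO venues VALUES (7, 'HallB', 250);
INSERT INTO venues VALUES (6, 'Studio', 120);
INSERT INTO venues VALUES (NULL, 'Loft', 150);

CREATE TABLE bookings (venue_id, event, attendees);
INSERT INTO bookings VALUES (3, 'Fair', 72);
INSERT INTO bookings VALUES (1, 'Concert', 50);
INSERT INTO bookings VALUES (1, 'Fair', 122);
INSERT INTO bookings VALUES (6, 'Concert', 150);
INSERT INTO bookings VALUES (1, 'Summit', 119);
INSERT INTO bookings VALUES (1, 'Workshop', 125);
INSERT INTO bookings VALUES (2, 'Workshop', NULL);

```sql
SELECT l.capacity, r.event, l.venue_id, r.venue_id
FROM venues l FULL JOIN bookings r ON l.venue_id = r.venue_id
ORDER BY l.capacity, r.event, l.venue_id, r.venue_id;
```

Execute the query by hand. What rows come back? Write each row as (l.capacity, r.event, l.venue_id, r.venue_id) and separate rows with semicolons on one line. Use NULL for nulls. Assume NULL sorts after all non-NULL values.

(50, Concert, 6, 6); (120, Concert, 6, 6); (150, NULL, NULL, NULL); (200, NULL, 7, NULL); (250, NULL, 7, NULL); (250, NULL, 9, NULL); (NULL, Concert, NULL, 1); (NULL, Fair, NULL, 1); (NULL, Fair, NULL, 3); (NULL, Summit, NULL, 1); (NULL, Workshop, NULL, 1); (NULL, Workshop, NULL, 2)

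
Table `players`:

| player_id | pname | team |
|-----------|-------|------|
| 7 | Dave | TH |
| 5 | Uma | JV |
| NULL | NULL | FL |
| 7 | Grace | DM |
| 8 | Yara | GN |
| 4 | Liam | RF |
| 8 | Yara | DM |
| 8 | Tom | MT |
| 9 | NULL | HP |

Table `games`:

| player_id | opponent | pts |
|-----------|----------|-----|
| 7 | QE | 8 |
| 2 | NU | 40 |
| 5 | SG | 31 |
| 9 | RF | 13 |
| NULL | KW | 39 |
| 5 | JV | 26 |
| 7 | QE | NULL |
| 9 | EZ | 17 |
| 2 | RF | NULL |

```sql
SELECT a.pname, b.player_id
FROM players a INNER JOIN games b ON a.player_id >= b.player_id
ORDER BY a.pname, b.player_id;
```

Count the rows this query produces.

INNER JOIN keeps only pairs where the ON condition holds.
Matching on a.player_id >= b.player_id. A NULL in a compared column never satisfies the condition.
- a[0] player_id=7 → 6 match(es) in b → 6 row(s).
- a[1] player_id=5 → 4 match(es) in b → 4 row(s).
- a[2] player_id=NULL → no match; dropped.
- a[3] player_id=7 → 6 match(es) in b → 6 row(s).
- a[4] player_id=8 → 6 match(es) in b → 6 row(s).
- a[5] player_id=4 → 2 match(es) in b → 2 row(s).
- a[6] player_id=8 → 6 match(es) in b → 6 row(s).
- a[7] player_id=8 → 6 match(es) in b → 6 row(s).
- a[8] player_id=9 → 8 match(es) in b → 8 row(s).
Total: 44 rows.

44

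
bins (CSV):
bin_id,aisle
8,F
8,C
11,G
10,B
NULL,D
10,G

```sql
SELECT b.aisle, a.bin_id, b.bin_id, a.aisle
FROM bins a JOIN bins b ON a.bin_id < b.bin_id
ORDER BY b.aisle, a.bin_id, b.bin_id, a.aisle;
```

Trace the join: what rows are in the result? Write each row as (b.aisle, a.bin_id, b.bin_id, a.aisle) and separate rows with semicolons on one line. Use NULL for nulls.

INNER JOIN keeps only pairs where the ON condition holds.
Matching on a.bin_id < b.bin_id. A NULL in a compared column never satisfies the condition.
- a[0] bin_id=8 → 3 match(es) in b → 3 row(s).
- a[1] bin_id=8 → 3 match(es) in b → 3 row(s).
- a[2] bin_id=11 → no match; dropped.
- a[3] bin_id=10 → 1 match(es) in b → 1 row(s).
- a[4] bin_id=NULL → no match; dropped.
- a[5] bin_id=10 → 1 match(es) in b → 1 row(s).
After projecting and ordering:
b.aisle | a.bin_id | b.bin_id | a.aisle
B | 8 | 10 | C
B | 8 | 10 | F
G | 8 | 10 | C
G | 8 | 10 | F
G | 8 | 11 | C
G | 8 | 11 | F
G | 10 | 11 | B
G | 10 | 11 | G

(B, 8, 10, C); (B, 8, 10, F); (G, 8, 10, C); (G, 8, 10, F); (G, 8, 11, C); (G, 8, 11, F); (G, 10, 11, B); (G, 10, 11, G)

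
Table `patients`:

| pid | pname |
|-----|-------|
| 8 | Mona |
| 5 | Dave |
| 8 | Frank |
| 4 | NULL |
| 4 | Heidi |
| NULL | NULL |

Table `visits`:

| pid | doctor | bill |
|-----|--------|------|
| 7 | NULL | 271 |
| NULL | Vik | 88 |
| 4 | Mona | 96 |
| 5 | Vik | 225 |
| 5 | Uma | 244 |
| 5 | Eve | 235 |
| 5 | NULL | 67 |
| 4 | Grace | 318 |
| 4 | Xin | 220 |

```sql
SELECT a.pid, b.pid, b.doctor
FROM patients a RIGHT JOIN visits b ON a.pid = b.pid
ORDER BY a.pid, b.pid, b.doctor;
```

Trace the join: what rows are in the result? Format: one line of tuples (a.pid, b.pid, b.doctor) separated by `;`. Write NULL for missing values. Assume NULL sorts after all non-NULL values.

RIGHT JOIN keeps every row from `visits`; unmatched rows get NULL for `patients`'s columns.
Matching on a.pid = b.pid. A NULL in a compared column never satisfies the condition.
- a (pid=8) has no partner in b.
- a (pid=5) pairs with 4 row(s) of b.
- a (pid=8) has no partner in b.
- a (pid=4) pairs with 3 row(s) of b.
- a (pid=4) pairs with 3 row(s) of b.
- a (pid=NULL) has no partner in b.
- 2 row(s) from b found no a partner → padded with NULL.

(4, 4, Grace); (4, 4, Grace); (4, 4, Mona); (4, 4, Mona); (4, 4, Xin); (4, 4, Xin); (5, 5, Eve); (5, 5, Uma); (5, 5, Vik); (5, 5, NULL); (NULL, 7, NULL); (NULL, NULL, Vik)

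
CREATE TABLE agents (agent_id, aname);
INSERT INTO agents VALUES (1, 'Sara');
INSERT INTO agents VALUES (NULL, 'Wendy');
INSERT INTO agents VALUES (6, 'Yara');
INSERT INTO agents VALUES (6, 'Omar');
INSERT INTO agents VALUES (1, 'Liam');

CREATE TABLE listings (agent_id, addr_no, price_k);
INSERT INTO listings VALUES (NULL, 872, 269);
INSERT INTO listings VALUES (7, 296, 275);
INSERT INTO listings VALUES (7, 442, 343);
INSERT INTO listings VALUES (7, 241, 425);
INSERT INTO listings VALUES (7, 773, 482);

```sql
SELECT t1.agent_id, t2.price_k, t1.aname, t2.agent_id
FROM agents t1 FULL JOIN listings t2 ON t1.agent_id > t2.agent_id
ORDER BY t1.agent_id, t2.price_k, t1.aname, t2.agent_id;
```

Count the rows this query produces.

10

FULL OUTER JOIN keeps every row from both sides; unmatched rows get NULL for the other side's columns.
Matching on t1.agent_id > t2.agent_id. A NULL in a compared column never satisfies the condition.
Matched pairs: 0; unmatched t1 rows kept: 5; unmatched t2 rows kept: 5.
Total: 0 matched + 10 padded = 10 rows.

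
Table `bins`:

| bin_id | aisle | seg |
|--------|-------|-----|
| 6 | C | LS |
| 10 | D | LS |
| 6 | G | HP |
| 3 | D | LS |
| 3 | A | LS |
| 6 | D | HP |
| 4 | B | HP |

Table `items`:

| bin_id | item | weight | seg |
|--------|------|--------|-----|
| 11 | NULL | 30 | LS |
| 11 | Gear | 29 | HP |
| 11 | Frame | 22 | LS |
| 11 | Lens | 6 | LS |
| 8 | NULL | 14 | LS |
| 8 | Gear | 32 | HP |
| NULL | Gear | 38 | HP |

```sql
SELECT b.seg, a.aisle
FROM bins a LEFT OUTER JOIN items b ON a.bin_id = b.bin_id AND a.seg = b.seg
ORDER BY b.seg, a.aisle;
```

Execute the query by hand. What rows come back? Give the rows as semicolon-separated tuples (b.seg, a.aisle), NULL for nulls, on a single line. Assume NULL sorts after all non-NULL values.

LEFT JOIN keeps every row from `bins`; unmatched rows get NULL for `items`'s columns.
Matching on a.bin_id = b.bin_id AND a.seg = b.seg. A NULL in a compared column never satisfies the condition.
- bin_id=6, seg=LS: no b row matches, row kept with b columns NULL.
- bin_id=10, seg=LS: no b row matches, row kept with b columns NULL.
- bin_id=6, seg=HP: no b row matches, row kept with b columns NULL.
- bin_id=3, seg=LS: no b row matches, row kept with b columns NULL.
- bin_id=3, seg=LS: no b row matches, row kept with b columns NULL.
- bin_id=6, seg=HP: no b row matches, row kept with b columns NULL.
- bin_id=4, seg=HP: no b row matches, row kept with b columns NULL.
After projecting and ordering:
b.seg | a.aisle
NULL | A
NULL | B
NULL | C
NULL | D
NULL | D
NULL | D
NULL | G

(NULL, A); (NULL, B); (NULL, C); (NULL, D); (NULL, D); (NULL, D); (NULL, G)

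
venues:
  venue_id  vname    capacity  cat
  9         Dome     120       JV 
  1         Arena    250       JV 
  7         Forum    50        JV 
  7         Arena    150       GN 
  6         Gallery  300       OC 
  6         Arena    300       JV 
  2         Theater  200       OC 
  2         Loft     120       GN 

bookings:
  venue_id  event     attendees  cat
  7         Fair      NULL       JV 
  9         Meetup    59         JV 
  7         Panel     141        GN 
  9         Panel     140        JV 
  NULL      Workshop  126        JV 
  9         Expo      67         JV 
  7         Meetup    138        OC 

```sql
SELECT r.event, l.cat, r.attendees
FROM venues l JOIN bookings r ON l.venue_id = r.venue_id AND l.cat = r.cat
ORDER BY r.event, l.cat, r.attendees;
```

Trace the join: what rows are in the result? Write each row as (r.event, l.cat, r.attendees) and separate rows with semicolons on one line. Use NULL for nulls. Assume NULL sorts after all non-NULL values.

(Expo, JV, 67); (Fair, JV, NULL); (Meetup, JV, 59); (Panel, GN, 141); (Panel, JV, 140)

INNER JOIN keeps only pairs where the ON condition holds.
Matching on l.venue_id = r.venue_id AND l.cat = r.cat. A NULL in a compared column never satisfies the condition.
Matched pairs: 5.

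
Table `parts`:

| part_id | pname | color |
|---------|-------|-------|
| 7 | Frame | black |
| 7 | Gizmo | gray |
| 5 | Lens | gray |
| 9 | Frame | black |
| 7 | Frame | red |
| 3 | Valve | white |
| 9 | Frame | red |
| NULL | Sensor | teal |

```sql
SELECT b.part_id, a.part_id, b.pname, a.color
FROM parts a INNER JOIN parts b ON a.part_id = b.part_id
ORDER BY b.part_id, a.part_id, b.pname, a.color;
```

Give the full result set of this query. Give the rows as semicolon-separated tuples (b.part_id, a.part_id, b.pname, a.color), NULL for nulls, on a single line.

INNER JOIN keeps only pairs where the ON condition holds.
Matching on a.part_id = b.part_id. A NULL in a compared column never satisfies the condition.
Matched pairs: 15.

(3, 3, Valve, white); (5, 5, Lens, gray); (7, 7, Frame, black); (7, 7, Frame, black); (7, 7, Frame, gray); (7, 7, Frame, gray); (7, 7, Frame, red); (7, 7, Frame, red); (7, 7, Gizmo, black); (7, 7, Gizmo, gray); (7, 7, Gizmo, red); (9, 9, Frame, black); (9, 9, Frame, black); (9, 9, Frame, red); (9, 9, Frame, red)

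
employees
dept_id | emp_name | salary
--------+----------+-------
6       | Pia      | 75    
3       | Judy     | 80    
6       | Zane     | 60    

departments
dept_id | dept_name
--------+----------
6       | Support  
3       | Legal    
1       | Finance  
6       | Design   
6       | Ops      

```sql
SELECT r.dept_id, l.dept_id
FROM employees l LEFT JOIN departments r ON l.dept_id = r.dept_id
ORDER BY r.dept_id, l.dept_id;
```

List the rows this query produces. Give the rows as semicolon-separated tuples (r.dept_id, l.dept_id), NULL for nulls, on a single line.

(3, 3); (6, 6); (6, 6); (6, 6); (6, 6); (6, 6); (6, 6)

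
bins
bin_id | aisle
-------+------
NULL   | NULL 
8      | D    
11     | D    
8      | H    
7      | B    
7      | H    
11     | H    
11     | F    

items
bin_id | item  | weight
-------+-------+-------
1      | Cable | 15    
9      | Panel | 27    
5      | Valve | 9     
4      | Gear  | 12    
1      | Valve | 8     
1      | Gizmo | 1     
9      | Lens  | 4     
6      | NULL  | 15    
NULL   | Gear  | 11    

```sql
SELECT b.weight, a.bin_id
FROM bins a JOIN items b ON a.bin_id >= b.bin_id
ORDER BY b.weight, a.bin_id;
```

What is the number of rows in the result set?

48

INNER JOIN keeps only pairs where the ON condition holds.
Matching on a.bin_id >= b.bin_id. A NULL in a compared column never satisfies the condition.
- a[0] bin_id=NULL → no match; dropped.
- a[1] bin_id=8 → 6 match(es) in b → 6 row(s).
- a[2] bin_id=11 → 8 match(es) in b → 8 row(s).
- a[3] bin_id=8 → 6 match(es) in b → 6 row(s).
- a[4] bin_id=7 → 6 match(es) in b → 6 row(s).
- a[5] bin_id=7 → 6 match(es) in b → 6 row(s).
- a[6] bin_id=11 → 8 match(es) in b → 8 row(s).
- a[7] bin_id=11 → 8 match(es) in b → 8 row(s).
Total: 48 rows.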